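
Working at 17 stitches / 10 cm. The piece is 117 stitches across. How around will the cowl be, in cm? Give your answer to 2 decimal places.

17 stitches / 10 cm = 1.7 stitches per cm.
117 / 1.7 = 68.824 cm.

68.82 cm.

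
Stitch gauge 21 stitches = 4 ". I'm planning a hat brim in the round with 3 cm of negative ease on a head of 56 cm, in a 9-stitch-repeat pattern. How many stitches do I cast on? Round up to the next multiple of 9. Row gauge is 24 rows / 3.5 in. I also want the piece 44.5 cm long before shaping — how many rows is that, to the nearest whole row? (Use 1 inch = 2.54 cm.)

Finished = 56 − 3 = 53 cm.
53 cm × 1/2.54 = 20.87 inches.
21/4 = 5.25 sts per in; 20.87 × 5.25 = 109.55 sts.
Next multiple of 9 → 117.
44.5 cm = 17.52 inches; × 6.857 = 120.13 → 120 rows.

Cast on 117 stitches; work 120 rows.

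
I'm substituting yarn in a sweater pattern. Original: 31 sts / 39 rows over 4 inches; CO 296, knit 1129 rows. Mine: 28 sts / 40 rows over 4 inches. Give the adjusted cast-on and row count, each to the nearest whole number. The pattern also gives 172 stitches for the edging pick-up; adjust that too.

Cast on 267 stitches; work 1158 rows; edging pick-up 155 stitches.

Stitches: 296 × 28/31 = 267.35 → 267.
Rows: 1129 × 40/39 = 1157.95 → 1158.
edging pick-up: 172 × 28/31 = 155.35 → 155.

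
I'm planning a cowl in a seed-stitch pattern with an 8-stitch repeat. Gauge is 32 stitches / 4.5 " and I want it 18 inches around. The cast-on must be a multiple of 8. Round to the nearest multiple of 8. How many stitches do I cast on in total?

32 / 4.5 = 7.111 sts per inch.
18 × 7.111 = 128.00 sts.
Nearest multiple of 8: 128.

128 stitches.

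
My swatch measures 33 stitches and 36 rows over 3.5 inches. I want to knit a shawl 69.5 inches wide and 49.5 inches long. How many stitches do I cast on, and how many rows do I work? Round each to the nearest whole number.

Stitch gauge = 33/3.5 = 9.429 sts/in; 69.5 × 9.429 = 655.29 → 655 sts.
Row gauge = 36/3.5 = 10.286 rows/in; 49.5 × 10.286 = 509.14 → 509 rows.

Cast on 655 stitches and work 509 rows.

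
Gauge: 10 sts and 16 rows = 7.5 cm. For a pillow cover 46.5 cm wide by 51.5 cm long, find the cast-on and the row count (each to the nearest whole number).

Cast on 62 stitches and work 110 rows.

Stitch gauge = 10/7.5 = 1.333 sts/cm; 46.5 × 1.333 = 62.00 → 62 sts.
Row gauge = 16/7.5 = 2.133 rows/cm; 51.5 × 2.133 = 109.87 → 110 rows.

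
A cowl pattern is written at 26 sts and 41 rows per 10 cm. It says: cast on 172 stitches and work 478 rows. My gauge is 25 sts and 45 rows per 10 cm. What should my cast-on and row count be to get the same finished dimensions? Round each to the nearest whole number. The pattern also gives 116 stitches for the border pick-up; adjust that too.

Cast on 165 stitches; work 525 rows; border pick-up 112 stitches.

Stitches: 172 × 25/26 = 165.38 → 165.
Rows: 478 × 45/41 = 524.63 → 525.
border pick-up: 116 × 25/26 = 111.54 → 112.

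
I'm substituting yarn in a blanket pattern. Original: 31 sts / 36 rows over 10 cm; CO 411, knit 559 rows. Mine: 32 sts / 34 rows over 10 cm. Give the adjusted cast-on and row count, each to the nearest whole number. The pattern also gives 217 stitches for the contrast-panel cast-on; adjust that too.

Stitches: 411 × 32/31 = 424.26 → 424.
Rows: 559 × 34/36 = 527.94 → 528.
contrast-panel cast-on: 217 × 32/31 = 224.00 → 224.

Cast on 424 stitches; work 528 rows; contrast-panel cast-on 224 stitches.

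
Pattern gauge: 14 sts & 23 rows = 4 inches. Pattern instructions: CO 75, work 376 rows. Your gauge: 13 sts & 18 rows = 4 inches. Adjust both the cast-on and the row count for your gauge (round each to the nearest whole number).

Stitches: 75 × 13/14 = 69.64 → 70.
Rows: 376 × 18/23 = 294.26 → 294.

Cast on 70 stitches; work 294 rows.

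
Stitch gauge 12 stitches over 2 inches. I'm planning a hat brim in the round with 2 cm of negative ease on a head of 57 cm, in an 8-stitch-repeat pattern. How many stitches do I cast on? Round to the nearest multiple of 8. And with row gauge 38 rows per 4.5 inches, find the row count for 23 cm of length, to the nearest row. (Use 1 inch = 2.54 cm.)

Cast on 128 stitches; work 76 rows.

Finished = 57 − 2 = 55 cm.
55 cm × 1/2.54 = 21.65 inches.
12/2 = 6 sts per in; 21.65 × 6 = 129.92 sts.
Nearest multiple of 8 → 128.
23 cm = 9.06 inches; × 8.444 = 76.47 → 76 rows.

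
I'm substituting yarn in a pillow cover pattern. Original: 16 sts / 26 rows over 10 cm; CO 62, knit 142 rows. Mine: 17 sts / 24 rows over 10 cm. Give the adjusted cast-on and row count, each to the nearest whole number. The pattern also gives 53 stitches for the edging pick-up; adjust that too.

Cast on 66 stitches; work 131 rows; edging pick-up 56 stitches.

Stitches: 62 × 17/16 = 65.88 → 66.
Rows: 142 × 24/26 = 131.08 → 131.
edging pick-up: 53 × 17/16 = 56.31 → 56.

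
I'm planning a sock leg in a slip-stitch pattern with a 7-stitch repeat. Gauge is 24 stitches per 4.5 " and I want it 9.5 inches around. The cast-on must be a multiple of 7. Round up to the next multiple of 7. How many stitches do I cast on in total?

24 / 4.5 = 5.333 sts per inch.
9.5 × 5.333 = 50.67 sts.
Next multiple of 7: 56.

CO 56 sts.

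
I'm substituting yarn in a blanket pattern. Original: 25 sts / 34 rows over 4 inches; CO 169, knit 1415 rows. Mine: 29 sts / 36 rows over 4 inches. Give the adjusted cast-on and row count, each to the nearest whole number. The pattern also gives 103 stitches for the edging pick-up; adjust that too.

Stitches: 169 × 29/25 = 196.04 → 196.
Rows: 1415 × 36/34 = 1498.24 → 1498.
edging pick-up: 103 × 29/25 = 119.48 → 119.

Cast on 196 stitches; work 1498 rows; edging pick-up 119 stitches.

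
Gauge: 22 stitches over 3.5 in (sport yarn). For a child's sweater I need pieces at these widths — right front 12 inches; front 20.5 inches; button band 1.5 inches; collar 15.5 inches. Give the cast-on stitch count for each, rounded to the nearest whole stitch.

right front 75; front 129; button band 9; collar 97.

Rate = 22/3.5 = 6.286 sts per in.
right front: 12 × 6.286 = 75.43 → 75.
front: 20.5 × 6.286 = 128.86 → 129.
button band: 1.5 × 6.286 = 9.43 → 9.
collar: 15.5 × 6.286 = 97.43 → 97.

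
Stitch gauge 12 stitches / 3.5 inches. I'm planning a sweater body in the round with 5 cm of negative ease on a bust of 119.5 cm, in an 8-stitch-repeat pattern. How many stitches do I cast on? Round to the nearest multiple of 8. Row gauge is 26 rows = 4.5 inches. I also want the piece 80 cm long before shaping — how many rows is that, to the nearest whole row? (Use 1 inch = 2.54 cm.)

Cast on 152 stitches; work 182 rows.

Finished = 119.5 − 5 = 114.5 cm.
114.5 cm × 1/2.54 = 45.08 inches.
12/3.5 = 3.429 sts per in; 45.08 × 3.429 = 154.56 sts.
Nearest multiple of 8 → 152.
80 cm = 31.50 inches; × 5.778 = 181.98 → 182 rows.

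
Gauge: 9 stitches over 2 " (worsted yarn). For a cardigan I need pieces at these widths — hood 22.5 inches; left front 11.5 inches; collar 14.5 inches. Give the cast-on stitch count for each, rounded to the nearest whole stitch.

hood 101; left front 52; collar 65.

Rate = 9/2 = 4.5 sts per in.
hood: 22.5 × 4.5 = 101.25 → 101.
left front: 11.5 × 4.5 = 51.75 → 52.
collar: 14.5 × 4.5 = 65.25 → 65.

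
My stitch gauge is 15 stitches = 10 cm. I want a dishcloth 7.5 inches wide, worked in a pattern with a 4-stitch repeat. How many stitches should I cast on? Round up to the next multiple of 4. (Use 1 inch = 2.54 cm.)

7.5 in = 7.5 × 2.54 = 19.05 cm.
15 / 10 = 1.5 sts/cm.
19.05 × 1.5 = 28.57 sts.
→ 32.

CO 32 sts.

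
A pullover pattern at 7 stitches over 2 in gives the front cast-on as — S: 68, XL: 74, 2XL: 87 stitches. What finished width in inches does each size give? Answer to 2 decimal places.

7/2 = 3.5 sts per in.
S: 68 / 3.5 = 19.429 → 19.43 in.
XL: 74 / 3.5 = 21.143 → 21.14 in.
2XL: 87 / 3.5 = 24.857 → 24.86 in.

S 19.43 inches; XL 21.14 inches; 2XL 24.86 inches.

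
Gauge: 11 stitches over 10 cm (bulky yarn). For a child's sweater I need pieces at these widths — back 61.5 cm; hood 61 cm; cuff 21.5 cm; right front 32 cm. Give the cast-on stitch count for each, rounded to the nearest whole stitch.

Rate = 11/10 = 1.1 sts per cm.
back: 61.5 × 1.1 = 67.65 → 68.
hood: 61 × 1.1 = 67.10 → 67.
cuff: 21.5 × 1.1 = 23.65 → 24.
right front: 32 × 1.1 = 35.20 → 35.

back 68; hood 67; cuff 24; right front 35.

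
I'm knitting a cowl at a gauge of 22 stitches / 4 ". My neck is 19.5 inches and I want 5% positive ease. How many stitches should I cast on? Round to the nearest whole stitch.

Finished = 19.5 × 1.05 = 20.48 in.
22 / 4 = 5.5 sts per inch.
20.48 × 5.5 = 112.61 sts.
→ 113 sts.

Cast on 113 stitches.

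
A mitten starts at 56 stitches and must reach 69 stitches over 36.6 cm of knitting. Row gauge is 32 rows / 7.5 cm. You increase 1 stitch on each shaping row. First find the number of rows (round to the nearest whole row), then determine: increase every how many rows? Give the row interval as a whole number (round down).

Increase every 12th row.

Rows = 36.6 × 4.267 = 156.2 → 156 rows.
Stitches to add: 13 → 13 shaping rows (at 1 st each).
156 / 13 = 12.00 → every 12 rows.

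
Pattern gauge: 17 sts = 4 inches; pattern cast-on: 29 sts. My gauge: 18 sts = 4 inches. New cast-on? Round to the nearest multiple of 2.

CO 30 sts.

Scale factor = 18 / 17 = 1.059.
29 × 18 / 17 = 30.71 sts.
→ 30 sts.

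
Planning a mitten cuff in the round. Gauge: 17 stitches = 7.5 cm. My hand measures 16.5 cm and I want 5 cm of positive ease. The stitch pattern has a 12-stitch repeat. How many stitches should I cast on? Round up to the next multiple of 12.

60 stitches.

Finished = 16.5 + 5 = 21.5 cm.
17 / 7.5 = 2.267 sts/cm.
21.5 × 2.267 = 48.73 sts.
Next multiple of 12: 60.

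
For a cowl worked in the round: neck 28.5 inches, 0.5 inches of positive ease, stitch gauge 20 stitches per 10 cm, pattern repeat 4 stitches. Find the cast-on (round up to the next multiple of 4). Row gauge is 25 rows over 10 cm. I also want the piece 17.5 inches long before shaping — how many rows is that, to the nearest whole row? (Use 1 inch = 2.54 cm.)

Cast on 148 stitches; work 111 rows.

Finished = 28.5 + 0.5 = 29 inches.
29 inches × 2.54 = 73.66 cm.
20/10 = 2 sts per cm; 73.66 × 2 = 147.32 sts.
Next multiple of 4 → 148.
17.5 inches = 44.45 cm; × 2.5 = 111.12 → 111 rows.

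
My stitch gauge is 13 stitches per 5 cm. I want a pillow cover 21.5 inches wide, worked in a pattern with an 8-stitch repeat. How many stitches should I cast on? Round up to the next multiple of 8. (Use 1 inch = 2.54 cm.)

CO 144 sts.

21.5 in = 21.5 × 2.54 = 54.61 cm.
13 / 5 = 2.6 sts/cm.
54.61 × 2.6 = 141.99 sts.
→ 144.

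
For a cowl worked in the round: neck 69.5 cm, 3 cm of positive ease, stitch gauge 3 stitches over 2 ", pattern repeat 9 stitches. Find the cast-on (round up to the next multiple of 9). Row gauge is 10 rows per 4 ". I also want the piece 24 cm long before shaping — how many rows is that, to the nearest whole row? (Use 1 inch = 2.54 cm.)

Cast on 45 stitches; work 24 rows.

Finished = 69.5 + 3 = 72.5 cm.
72.5 cm × 1/2.54 = 28.54 inches.
3/2 = 1.5 sts per in; 28.54 × 1.5 = 42.81 sts.
Next multiple of 9 → 45.
24 cm = 9.45 inches; × 2.5 = 23.62 → 24 rows.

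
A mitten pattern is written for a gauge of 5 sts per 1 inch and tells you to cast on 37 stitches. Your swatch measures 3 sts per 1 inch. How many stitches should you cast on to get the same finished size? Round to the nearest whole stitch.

CO 22 sts.

Scale factor = 3 / 5 = 0.600.
37 × 3 / 5 = 22.20 sts.
→ 22 sts.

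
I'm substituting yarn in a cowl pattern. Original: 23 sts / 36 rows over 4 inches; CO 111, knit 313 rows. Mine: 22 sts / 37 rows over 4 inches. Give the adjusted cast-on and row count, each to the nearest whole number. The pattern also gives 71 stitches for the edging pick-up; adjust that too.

Stitches: 111 × 22/23 = 106.17 → 106.
Rows: 313 × 37/36 = 321.69 → 322.
edging pick-up: 71 × 22/23 = 67.91 → 68.

Cast on 106 stitches; work 322 rows; edging pick-up 68 stitches.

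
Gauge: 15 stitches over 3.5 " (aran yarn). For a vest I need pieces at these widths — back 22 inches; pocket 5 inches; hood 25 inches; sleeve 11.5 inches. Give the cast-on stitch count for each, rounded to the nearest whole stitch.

back 94; pocket 21; hood 107; sleeve 49.

Rate = 15/3.5 = 4.286 sts per in.
back: 22 × 4.286 = 94.29 → 94.
pocket: 5 × 4.286 = 21.43 → 21.
hood: 25 × 4.286 = 107.14 → 107.
sleeve: 11.5 × 4.286 = 49.29 → 49.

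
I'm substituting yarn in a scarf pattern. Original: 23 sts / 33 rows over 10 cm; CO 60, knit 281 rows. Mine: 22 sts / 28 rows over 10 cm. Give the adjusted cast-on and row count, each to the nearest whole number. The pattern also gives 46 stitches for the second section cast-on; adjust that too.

Stitches: 60 × 22/23 = 57.39 → 57.
Rows: 281 × 28/33 = 238.42 → 238.
second section cast-on: 46 × 22/23 = 44.00 → 44.

Cast on 57 stitches; work 238 rows; second section cast-on 44 stitches.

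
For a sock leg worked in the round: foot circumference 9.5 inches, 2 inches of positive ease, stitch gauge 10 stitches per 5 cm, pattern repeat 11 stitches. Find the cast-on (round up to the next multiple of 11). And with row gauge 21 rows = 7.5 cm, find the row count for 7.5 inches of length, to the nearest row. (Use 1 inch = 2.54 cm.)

Cast on 66 stitches; work 53 rows.

Finished = 9.5 + 2 = 11.5 inches.
11.5 inches × 2.54 = 29.21 cm.
10/5 = 2 sts per cm; 29.21 × 2 = 58.42 sts.
Next multiple of 11 → 66.
7.5 inches = 19.05 cm; × 2.8 = 53.34 → 53 rows.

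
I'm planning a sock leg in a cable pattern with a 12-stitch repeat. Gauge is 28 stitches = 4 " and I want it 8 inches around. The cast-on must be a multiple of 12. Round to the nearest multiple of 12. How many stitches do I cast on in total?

CO 60 sts.

28 / 4 = 7 sts per inch.
8 × 7 = 56.00 sts.
Nearest multiple of 12: 60.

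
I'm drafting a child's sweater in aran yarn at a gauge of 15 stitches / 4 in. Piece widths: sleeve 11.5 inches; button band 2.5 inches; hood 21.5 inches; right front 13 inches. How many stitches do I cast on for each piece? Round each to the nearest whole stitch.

sleeve 43; button band 9; hood 81; right front 49.

Rate = 15/4 = 3.75 sts per in.
sleeve: 11.5 × 3.75 = 43.12 → 43.
button band: 2.5 × 3.75 = 9.38 → 9.
hood: 21.5 × 3.75 = 80.62 → 81.
right front: 13 × 3.75 = 48.75 → 49.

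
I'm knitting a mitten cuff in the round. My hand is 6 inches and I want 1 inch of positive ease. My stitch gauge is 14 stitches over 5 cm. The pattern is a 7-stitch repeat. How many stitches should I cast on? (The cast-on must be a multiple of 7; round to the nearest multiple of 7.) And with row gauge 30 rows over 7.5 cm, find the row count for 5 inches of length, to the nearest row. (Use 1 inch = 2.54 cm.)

Finished = 6 + 1 = 7 inches.
7 inches × 2.54 = 17.78 cm.
14/5 = 2.8 sts per cm; 17.78 × 2.8 = 49.78 sts.
Nearest multiple of 7 → 49.
5 inches = 12.70 cm; × 4 = 50.80 → 51 rows.

Cast on 49 stitches; work 51 rows.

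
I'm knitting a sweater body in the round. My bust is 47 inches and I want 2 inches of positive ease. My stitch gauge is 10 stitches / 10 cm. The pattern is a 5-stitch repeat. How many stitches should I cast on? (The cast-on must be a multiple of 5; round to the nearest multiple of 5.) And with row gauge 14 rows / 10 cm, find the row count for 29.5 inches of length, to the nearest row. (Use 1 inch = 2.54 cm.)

Cast on 125 stitches; work 105 rows.

Finished = 47 + 2 = 49 inches.
49 inches × 2.54 = 124.46 cm.
10/10 = 1 sts per cm; 124.46 × 1 = 124.46 sts.
Nearest multiple of 5 → 125.
29.5 inches = 74.93 cm; × 1.4 = 104.90 → 105 rows.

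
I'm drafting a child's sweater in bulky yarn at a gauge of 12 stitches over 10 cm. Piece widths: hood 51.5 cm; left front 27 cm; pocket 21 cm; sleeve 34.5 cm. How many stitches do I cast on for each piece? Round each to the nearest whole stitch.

hood 62; left front 32; pocket 25; sleeve 41.

Rate = 12/10 = 1.2 sts per cm.
hood: 51.5 × 1.2 = 61.80 → 62.
left front: 27 × 1.2 = 32.40 → 32.
pocket: 21 × 1.2 = 25.20 → 25.
sleeve: 34.5 × 1.2 = 41.40 → 41.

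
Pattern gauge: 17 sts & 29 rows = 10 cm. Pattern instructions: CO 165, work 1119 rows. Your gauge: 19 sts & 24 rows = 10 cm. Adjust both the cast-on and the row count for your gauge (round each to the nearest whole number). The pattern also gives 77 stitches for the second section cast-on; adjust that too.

Cast on 184 stitches; work 926 rows; second section cast-on 86 stitches.

Stitches: 165 × 19/17 = 184.41 → 184.
Rows: 1119 × 24/29 = 926.07 → 926.
second section cast-on: 77 × 19/17 = 86.06 → 86.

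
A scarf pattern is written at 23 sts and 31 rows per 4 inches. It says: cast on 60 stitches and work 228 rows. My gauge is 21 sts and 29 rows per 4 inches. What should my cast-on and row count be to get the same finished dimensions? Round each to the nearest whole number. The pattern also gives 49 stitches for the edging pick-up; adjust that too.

Stitches: 60 × 21/23 = 54.78 → 55.
Rows: 228 × 29/31 = 213.29 → 213.
edging pick-up: 49 × 21/23 = 44.74 → 45.

Cast on 55 stitches; work 213 rows; edging pick-up 45 stitches.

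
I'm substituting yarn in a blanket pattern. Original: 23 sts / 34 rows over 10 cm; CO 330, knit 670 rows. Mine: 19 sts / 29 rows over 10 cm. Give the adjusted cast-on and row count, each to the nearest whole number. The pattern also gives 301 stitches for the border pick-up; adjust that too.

Cast on 273 stitches; work 571 rows; border pick-up 249 stitches.

Stitches: 330 × 19/23 = 272.61 → 273.
Rows: 670 × 29/34 = 571.47 → 571.
border pick-up: 301 × 19/23 = 248.65 → 249.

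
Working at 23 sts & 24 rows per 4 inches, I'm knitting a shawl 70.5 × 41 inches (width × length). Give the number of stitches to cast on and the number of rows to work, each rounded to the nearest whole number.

Stitch gauge = 23/4 = 5.75 sts/in; 70.5 × 5.75 = 405.38 → 405 sts.
Row gauge = 24/4 = 6 rows/in; 41 × 6 = 246.00 → 246 rows.

Cast on 405 stitches and work 246 rows.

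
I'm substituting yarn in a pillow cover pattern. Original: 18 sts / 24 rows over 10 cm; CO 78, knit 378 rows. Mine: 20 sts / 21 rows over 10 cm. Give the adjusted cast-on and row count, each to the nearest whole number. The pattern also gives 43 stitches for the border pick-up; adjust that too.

Cast on 87 stitches; work 331 rows; border pick-up 48 stitches.

Stitches: 78 × 20/18 = 86.67 → 87.
Rows: 378 × 21/24 = 330.75 → 331.
border pick-up: 43 × 20/18 = 47.78 → 48.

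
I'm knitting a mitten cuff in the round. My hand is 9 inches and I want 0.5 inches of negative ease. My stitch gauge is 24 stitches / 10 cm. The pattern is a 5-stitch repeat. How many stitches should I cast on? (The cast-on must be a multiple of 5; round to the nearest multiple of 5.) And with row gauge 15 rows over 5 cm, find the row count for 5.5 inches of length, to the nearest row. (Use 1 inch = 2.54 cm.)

Cast on 50 stitches; work 42 rows.

Finished = 9 − 0.5 = 8.5 inches.
8.5 inches × 2.54 = 21.59 cm.
24/10 = 2.4 sts per cm; 21.59 × 2.4 = 51.82 sts.
Nearest multiple of 5 → 50.
5.5 inches = 13.97 cm; × 3 = 41.91 → 42 rows.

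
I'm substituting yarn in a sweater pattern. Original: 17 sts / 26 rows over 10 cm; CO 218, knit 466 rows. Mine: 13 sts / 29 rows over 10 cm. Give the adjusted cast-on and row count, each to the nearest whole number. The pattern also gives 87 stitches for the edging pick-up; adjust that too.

Cast on 167 stitches; work 520 rows; edging pick-up 67 stitches.

Stitches: 218 × 13/17 = 166.71 → 167.
Rows: 466 × 29/26 = 519.77 → 520.
edging pick-up: 87 × 13/17 = 66.53 → 67.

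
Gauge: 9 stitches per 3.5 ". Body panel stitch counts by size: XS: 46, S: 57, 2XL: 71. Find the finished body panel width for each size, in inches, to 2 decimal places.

9/3.5 = 2.571 sts per in.
XS: 46 / 2.571 = 17.889 → 17.89 in.
S: 57 / 2.571 = 22.167 → 22.17 in.
2XL: 71 / 2.571 = 27.611 → 27.61 in.

XS 17.89 inches; S 22.17 inches; 2XL 27.61 inches.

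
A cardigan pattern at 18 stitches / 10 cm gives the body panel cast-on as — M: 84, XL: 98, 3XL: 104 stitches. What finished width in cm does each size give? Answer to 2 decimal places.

M 46.67 cm; XL 54.44 cm; 3XL 57.78 cm.

18/10 = 1.8 sts per cm.
M: 84 / 1.8 = 46.667 → 46.67 cm.
XL: 98 / 1.8 = 54.444 → 54.44 cm.
3XL: 104 / 1.8 = 57.778 → 57.78 cm.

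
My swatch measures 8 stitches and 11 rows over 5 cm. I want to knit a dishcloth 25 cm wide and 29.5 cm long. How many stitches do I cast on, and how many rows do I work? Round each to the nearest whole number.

Cast on 40 stitches and work 65 rows.

Stitch gauge = 8/5 = 1.6 sts/cm; 25 × 1.6 = 40.00 → 40 sts.
Row gauge = 11/5 = 2.2 rows/cm; 29.5 × 2.2 = 64.90 → 65 rows.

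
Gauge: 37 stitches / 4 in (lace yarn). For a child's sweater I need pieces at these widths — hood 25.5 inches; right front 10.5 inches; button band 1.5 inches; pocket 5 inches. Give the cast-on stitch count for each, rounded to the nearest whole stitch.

Rate = 37/4 = 9.25 sts per in.
hood: 25.5 × 9.25 = 235.88 → 236.
right front: 10.5 × 9.25 = 97.12 → 97.
button band: 1.5 × 9.25 = 13.88 → 14.
pocket: 5 × 9.25 = 46.25 → 46.

hood 236; right front 97; button band 14; pocket 46.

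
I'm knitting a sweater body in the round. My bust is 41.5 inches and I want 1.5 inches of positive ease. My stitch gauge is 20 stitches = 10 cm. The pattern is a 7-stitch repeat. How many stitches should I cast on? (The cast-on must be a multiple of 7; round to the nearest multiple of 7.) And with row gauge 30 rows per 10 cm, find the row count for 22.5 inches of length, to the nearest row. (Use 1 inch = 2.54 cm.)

Finished = 41.5 + 1.5 = 43 inches.
43 inches × 2.54 = 109.22 cm.
20/10 = 2 sts per cm; 109.22 × 2 = 218.44 sts.
Nearest multiple of 7 → 217.
22.5 inches = 57.15 cm; × 3 = 171.45 → 171 rows.

Cast on 217 stitches; work 171 rows.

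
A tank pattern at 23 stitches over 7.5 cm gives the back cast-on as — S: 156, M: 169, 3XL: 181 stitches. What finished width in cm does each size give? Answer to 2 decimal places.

23/7.5 = 3.067 sts per cm.
S: 156 / 3.067 = 50.870 → 50.87 cm.
M: 169 / 3.067 = 55.109 → 55.11 cm.
3XL: 181 / 3.067 = 59.022 → 59.02 cm.

S 50.87 cm; M 55.11 cm; 3XL 59.02 cm.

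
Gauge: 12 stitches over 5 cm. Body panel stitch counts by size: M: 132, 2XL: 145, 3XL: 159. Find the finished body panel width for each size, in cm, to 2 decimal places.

12/5 = 2.4 sts per cm.
M: 132 / 2.4 = 55.000 → 55.00 cm.
2XL: 145 / 2.4 = 60.417 → 60.42 cm.
3XL: 159 / 2.4 = 66.250 → 66.25 cm.

M 55.00 cm; 2XL 60.42 cm; 3XL 66.25 cm.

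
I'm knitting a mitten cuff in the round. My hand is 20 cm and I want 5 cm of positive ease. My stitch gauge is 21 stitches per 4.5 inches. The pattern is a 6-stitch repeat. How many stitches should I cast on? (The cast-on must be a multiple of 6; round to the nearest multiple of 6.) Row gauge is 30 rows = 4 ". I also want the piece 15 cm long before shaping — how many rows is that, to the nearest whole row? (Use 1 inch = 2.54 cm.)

Finished = 20 + 5 = 25 cm.
25 cm × 1/2.54 = 9.84 inches.
21/4.5 = 4.667 sts per in; 9.84 × 4.667 = 45.93 sts.
Nearest multiple of 6 → 48.
15 cm = 5.91 inches; × 7.5 = 44.29 → 44 rows.

Cast on 48 stitches; work 44 rows.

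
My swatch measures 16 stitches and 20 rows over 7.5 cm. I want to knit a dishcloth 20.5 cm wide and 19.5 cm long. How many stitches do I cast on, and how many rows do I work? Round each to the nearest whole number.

Cast on 44 stitches and work 52 rows.

Stitch gauge = 16/7.5 = 2.133 sts/cm; 20.5 × 2.133 = 43.73 → 44 sts.
Row gauge = 20/7.5 = 2.667 rows/cm; 19.5 × 2.667 = 52.00 → 52 rows.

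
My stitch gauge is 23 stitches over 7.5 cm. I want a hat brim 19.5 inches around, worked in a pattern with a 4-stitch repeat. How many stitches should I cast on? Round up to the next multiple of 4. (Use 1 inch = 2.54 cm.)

19.5 in = 19.5 × 2.54 = 49.53 cm.
23 / 7.5 = 3.067 sts/cm.
49.53 × 3.067 = 151.89 sts.
→ 152.

Cast on 152 stitches.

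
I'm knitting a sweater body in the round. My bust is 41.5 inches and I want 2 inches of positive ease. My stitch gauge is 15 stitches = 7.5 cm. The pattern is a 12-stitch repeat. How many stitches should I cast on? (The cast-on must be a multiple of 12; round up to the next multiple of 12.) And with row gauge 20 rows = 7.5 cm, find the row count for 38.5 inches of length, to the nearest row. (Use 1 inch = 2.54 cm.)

Cast on 228 stitches; work 261 rows.

Finished = 41.5 + 2 = 43.5 inches.
43.5 inches × 2.54 = 110.49 cm.
15/7.5 = 2 sts per cm; 110.49 × 2 = 220.98 sts.
Next multiple of 12 → 228.
38.5 inches = 97.79 cm; × 2.667 = 260.77 → 261 rows.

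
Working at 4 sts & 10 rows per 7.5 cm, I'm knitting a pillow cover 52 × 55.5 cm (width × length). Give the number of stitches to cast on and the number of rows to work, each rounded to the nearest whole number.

Stitch gauge = 4/7.5 = 0.533 sts/cm; 52 × 0.533 = 27.73 → 28 sts.
Row gauge = 10/7.5 = 1.333 rows/cm; 55.5 × 1.333 = 74.00 → 74 rows.

Cast on 28 stitches and work 74 rows.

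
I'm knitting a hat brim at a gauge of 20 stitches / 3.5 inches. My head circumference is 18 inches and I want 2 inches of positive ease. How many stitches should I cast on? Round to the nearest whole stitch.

Finished = 18 + 2 = 20 in.
20 / 3.5 = 5.714 sts per inch.
20.00 × 5.714 = 114.29 sts.
→ 114 sts.

114 stitches.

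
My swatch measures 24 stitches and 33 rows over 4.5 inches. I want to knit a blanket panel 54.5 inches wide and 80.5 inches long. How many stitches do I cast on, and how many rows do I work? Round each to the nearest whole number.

Stitch gauge = 24/4.5 = 5.333 sts/in; 54.5 × 5.333 = 290.67 → 291 sts.
Row gauge = 33/4.5 = 7.333 rows/in; 80.5 × 7.333 = 590.33 → 590 rows.

Cast on 291 stitches and work 590 rows.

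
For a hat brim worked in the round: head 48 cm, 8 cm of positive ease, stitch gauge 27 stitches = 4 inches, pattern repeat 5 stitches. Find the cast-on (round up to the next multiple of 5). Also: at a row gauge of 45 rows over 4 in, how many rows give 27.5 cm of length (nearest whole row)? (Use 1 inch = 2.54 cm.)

Cast on 150 stitches; work 122 rows.

Finished = 48 + 8 = 56 cm.
56 cm × 1/2.54 = 22.05 inches.
27/4 = 6.75 sts per in; 22.05 × 6.75 = 148.82 sts.
Next multiple of 5 → 150.
27.5 cm = 10.83 inches; × 11.25 = 121.80 → 122 rows.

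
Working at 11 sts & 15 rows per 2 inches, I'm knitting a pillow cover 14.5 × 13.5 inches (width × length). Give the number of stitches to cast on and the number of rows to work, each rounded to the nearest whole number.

Stitch gauge = 11/2 = 5.5 sts/in; 14.5 × 5.5 = 79.75 → 80 sts.
Row gauge = 15/2 = 7.5 rows/in; 13.5 × 7.5 = 101.25 → 101 rows.

Cast on 80 stitches and work 101 rows.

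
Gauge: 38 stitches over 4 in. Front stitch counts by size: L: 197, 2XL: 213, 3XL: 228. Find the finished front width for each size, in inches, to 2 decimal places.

38/4 = 9.5 sts per in.
L: 197 / 9.5 = 20.737 → 20.74 in.
2XL: 213 / 9.5 = 22.421 → 22.42 in.
3XL: 228 / 9.5 = 24.000 → 24.00 in.

L 20.74 inches; 2XL 22.42 inches; 3XL 24.00 inches.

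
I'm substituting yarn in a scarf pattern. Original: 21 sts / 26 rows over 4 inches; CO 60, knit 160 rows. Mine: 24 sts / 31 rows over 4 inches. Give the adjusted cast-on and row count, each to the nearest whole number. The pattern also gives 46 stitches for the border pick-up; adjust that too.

Cast on 69 stitches; work 191 rows; border pick-up 53 stitches.

Stitches: 60 × 24/21 = 68.57 → 69.
Rows: 160 × 31/26 = 190.77 → 191.
border pick-up: 46 × 24/21 = 52.57 → 53.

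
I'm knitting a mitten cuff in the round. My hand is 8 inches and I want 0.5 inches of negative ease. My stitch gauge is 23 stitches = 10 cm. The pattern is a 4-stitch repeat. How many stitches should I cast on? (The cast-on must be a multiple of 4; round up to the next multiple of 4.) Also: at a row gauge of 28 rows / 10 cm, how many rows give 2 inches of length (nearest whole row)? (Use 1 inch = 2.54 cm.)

Cast on 44 stitches; work 14 rows.

Finished = 8 − 0.5 = 7.5 inches.
7.5 inches × 2.54 = 19.05 cm.
23/10 = 2.3 sts per cm; 19.05 × 2.3 = 43.81 sts.
Next multiple of 4 → 44.
2 inches = 5.08 cm; × 2.8 = 14.22 → 14 rows.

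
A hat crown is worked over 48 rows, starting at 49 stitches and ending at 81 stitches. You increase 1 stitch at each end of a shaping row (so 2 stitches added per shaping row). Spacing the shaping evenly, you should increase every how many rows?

Stitches to add: |81 − 49| = 32.
Shaping rows needed: 32 / 2 = 16.
48 rows / 16 = every 3 rows.

Increase every 3rd row.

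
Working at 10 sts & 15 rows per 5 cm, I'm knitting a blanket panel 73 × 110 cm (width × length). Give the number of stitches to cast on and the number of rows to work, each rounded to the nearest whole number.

Cast on 146 stitches and work 330 rows.

Stitch gauge = 10/5 = 2 sts/cm; 73 × 2 = 146.00 → 146 sts.
Row gauge = 15/5 = 3 rows/cm; 110 × 3 = 330.00 → 330 rows.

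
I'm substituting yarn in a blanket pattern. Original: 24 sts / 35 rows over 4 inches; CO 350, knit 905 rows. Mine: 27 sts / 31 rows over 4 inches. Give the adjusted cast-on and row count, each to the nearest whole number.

Stitches: 350 × 27/24 = 393.75 → 394.
Rows: 905 × 31/35 = 801.57 → 802.

Cast on 394 stitches; work 802 rows.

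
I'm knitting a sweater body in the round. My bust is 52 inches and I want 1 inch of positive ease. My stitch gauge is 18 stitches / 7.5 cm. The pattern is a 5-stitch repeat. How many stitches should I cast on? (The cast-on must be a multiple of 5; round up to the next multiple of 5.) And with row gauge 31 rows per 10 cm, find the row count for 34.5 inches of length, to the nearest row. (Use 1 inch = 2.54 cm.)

Finished = 52 + 1 = 53 inches.
53 inches × 2.54 = 134.62 cm.
18/7.5 = 2.4 sts per cm; 134.62 × 2.4 = 323.09 sts.
Next multiple of 5 → 325.
34.5 inches = 87.63 cm; × 3.1 = 271.65 → 272 rows.

Cast on 325 stitches; work 272 rows.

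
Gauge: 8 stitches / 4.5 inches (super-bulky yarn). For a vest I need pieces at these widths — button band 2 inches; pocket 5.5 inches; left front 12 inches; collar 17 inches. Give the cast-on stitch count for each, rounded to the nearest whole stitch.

button band 4; pocket 10; left front 21; collar 30.

Rate = 8/4.5 = 1.778 sts per in.
button band: 2 × 1.778 = 3.56 → 4.
pocket: 5.5 × 1.778 = 9.78 → 10.
left front: 12 × 1.778 = 21.33 → 21.
collar: 17 × 1.778 = 30.22 → 30.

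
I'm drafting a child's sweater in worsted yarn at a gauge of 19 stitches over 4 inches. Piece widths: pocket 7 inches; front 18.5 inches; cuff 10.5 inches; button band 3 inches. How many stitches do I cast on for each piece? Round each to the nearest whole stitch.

Rate = 19/4 = 4.75 sts per in.
pocket: 7 × 4.75 = 33.25 → 33.
front: 18.5 × 4.75 = 87.88 → 88.
cuff: 10.5 × 4.75 = 49.88 → 50.
button band: 3 × 4.75 = 14.25 → 14.

pocket 33; front 88; cuff 50; button band 14.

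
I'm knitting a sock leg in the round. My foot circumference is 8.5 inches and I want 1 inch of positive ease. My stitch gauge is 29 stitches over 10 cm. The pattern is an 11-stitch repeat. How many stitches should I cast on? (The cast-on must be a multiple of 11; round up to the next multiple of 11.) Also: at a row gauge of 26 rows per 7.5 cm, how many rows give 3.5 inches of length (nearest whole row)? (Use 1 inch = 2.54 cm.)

Finished = 8.5 + 1 = 9.5 inches.
9.5 inches × 2.54 = 24.13 cm.
29/10 = 2.9 sts per cm; 24.13 × 2.9 = 69.98 sts.
Next multiple of 11 → 77.
3.5 inches = 8.89 cm; × 3.467 = 30.82 → 31 rows.

Cast on 77 stitches; work 31 rows.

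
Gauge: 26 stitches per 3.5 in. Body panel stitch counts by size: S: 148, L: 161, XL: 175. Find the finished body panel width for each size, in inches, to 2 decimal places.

S 19.92 inches; L 21.67 inches; XL 23.56 inches.

26/3.5 = 7.429 sts per in.
S: 148 / 7.429 = 19.923 → 19.92 in.
L: 161 / 7.429 = 21.673 → 21.67 in.
XL: 175 / 7.429 = 23.558 → 23.56 in.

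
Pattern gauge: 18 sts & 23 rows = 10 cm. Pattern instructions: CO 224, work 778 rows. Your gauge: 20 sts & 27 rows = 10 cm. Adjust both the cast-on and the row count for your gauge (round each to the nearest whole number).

Cast on 249 stitches; work 913 rows.

Stitches: 224 × 20/18 = 248.89 → 249.
Rows: 778 × 27/23 = 913.30 → 913.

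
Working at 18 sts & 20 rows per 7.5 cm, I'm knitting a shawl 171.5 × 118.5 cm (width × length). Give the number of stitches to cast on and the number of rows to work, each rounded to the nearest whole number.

Stitch gauge = 18/7.5 = 2.4 sts/cm; 171.5 × 2.4 = 411.60 → 412 sts.
Row gauge = 20/7.5 = 2.667 rows/cm; 118.5 × 2.667 = 316.00 → 316 rows.

Cast on 412 stitches and work 316 rows.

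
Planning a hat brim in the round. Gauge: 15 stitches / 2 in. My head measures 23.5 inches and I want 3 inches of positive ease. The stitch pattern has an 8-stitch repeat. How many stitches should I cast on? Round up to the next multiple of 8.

Finished = 23.5 + 3 = 26.5 inches.
15 / 2 = 7.5 sts/in.
26.5 × 7.5 = 198.75 sts.
Next multiple of 8: 200.

200 stitches.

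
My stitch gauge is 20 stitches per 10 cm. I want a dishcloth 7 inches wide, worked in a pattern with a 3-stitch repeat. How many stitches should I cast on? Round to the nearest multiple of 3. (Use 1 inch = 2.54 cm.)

Cast on 36 stitches.

7 in = 7 × 2.54 = 17.78 cm.
20 / 10 = 2 sts/cm.
17.78 × 2 = 35.56 sts.
→ 36.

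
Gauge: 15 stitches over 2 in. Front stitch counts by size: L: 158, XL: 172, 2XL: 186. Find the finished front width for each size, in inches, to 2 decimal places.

L 21.07 inches; XL 22.93 inches; 2XL 24.80 inches.

15/2 = 7.5 sts per in.
L: 158 / 7.5 = 21.067 → 21.07 in.
XL: 172 / 7.5 = 22.933 → 22.93 in.
2XL: 186 / 7.5 = 24.800 → 24.80 in.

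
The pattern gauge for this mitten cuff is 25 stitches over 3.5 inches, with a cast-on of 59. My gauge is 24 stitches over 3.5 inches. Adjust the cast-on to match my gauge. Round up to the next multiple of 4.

Scale factor = 24 / 25 = 0.960.
59 × 24 / 25 = 56.64 sts.
→ 60 sts.

60 stitches.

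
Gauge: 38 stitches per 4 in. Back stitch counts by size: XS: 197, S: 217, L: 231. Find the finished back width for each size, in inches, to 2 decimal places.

38/4 = 9.5 sts per in.
XS: 197 / 9.5 = 20.737 → 20.74 in.
S: 217 / 9.5 = 22.842 → 22.84 in.
L: 231 / 9.5 = 24.316 → 24.32 in.

XS 20.74 inches; S 22.84 inches; L 24.32 inches.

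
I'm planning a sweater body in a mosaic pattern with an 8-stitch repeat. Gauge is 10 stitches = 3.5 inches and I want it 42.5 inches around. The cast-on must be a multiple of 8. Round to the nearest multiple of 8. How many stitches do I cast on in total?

CO 120 sts.

10 / 3.5 = 2.857 sts per inch.
42.5 × 2.857 = 121.43 sts.
Nearest multiple of 8: 120.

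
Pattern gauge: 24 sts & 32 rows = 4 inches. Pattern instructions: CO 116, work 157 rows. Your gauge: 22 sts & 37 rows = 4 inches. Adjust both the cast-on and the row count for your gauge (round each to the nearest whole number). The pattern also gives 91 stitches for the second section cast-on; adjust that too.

Cast on 106 stitches; work 182 rows; second section cast-on 83 stitches.

Stitches: 116 × 22/24 = 106.33 → 106.
Rows: 157 × 37/32 = 181.53 → 182.
second section cast-on: 91 × 22/24 = 83.42 → 83.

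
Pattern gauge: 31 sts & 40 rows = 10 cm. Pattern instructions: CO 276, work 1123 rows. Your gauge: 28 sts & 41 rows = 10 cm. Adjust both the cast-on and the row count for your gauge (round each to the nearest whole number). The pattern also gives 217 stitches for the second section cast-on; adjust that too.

Cast on 249 stitches; work 1151 rows; second section cast-on 196 stitches.

Stitches: 276 × 28/31 = 249.29 → 249.
Rows: 1123 × 41/40 = 1151.08 → 1151.
second section cast-on: 217 × 28/31 = 196.00 → 196.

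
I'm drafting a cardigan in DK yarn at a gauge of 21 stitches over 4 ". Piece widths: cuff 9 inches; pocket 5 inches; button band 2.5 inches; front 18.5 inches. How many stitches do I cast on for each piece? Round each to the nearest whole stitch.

cuff 47; pocket 26; button band 13; front 97.

Rate = 21/4 = 5.25 sts per in.
cuff: 9 × 5.25 = 47.25 → 47.
pocket: 5 × 5.25 = 26.25 → 26.
button band: 2.5 × 5.25 = 13.12 → 13.
front: 18.5 × 5.25 = 97.12 → 97.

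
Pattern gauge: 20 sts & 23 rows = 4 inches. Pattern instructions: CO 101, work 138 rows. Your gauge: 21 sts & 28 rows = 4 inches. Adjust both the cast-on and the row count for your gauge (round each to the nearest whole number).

Cast on 106 stitches; work 168 rows.

Stitches: 101 × 21/20 = 106.05 → 106.
Rows: 138 × 28/23 = 168.00 → 168.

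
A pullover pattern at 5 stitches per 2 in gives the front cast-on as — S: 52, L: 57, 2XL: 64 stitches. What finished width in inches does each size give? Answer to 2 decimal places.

5/2 = 2.5 sts per in.
S: 52 / 2.5 = 20.800 → 20.80 in.
L: 57 / 2.5 = 22.800 → 22.80 in.
2XL: 64 / 2.5 = 25.600 → 25.60 in.

S 20.80 inches; L 22.80 inches; 2XL 25.60 inches.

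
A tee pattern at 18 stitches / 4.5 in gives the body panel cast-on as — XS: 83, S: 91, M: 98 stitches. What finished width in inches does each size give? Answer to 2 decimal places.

XS 20.75 inches; S 22.75 inches; M 24.50 inches.

18/4.5 = 4 sts per in.
XS: 83 / 4 = 20.750 → 20.75 in.
S: 91 / 4 = 22.750 → 22.75 in.
M: 98 / 4 = 24.500 → 24.50 in.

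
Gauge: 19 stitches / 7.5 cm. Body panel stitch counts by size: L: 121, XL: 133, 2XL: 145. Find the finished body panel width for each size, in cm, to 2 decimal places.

19/7.5 = 2.533 sts per cm.
L: 121 / 2.533 = 47.763 → 47.76 cm.
XL: 133 / 2.533 = 52.500 → 52.50 cm.
2XL: 145 / 2.533 = 57.237 → 57.24 cm.

L 47.76 cm; XL 52.50 cm; 2XL 57.24 cm.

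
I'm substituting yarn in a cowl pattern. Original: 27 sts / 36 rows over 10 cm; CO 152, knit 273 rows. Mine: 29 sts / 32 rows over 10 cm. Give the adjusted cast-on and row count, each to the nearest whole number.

Stitches: 152 × 29/27 = 163.26 → 163.
Rows: 273 × 32/36 = 242.67 → 243.

Cast on 163 stitches; work 243 rows.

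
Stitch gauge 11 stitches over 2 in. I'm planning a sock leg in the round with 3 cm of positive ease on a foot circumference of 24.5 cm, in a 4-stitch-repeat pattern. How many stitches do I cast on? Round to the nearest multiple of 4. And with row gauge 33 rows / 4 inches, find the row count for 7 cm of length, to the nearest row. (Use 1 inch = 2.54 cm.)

Finished = 24.5 + 3 = 27.5 cm.
27.5 cm × 1/2.54 = 10.83 inches.
11/2 = 5.5 sts per in; 10.83 × 5.5 = 59.55 sts.
Nearest multiple of 4 → 60.
7 cm = 2.76 inches; × 8.25 = 22.74 → 23 rows.

Cast on 60 stitches; work 23 rows.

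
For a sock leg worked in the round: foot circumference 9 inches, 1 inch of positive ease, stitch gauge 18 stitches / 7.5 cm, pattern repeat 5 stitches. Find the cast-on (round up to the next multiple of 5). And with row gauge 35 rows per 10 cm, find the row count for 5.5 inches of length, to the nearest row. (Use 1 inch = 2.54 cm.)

Finished = 9 + 1 = 10 inches.
10 inches × 2.54 = 25.40 cm.
18/7.5 = 2.4 sts per cm; 25.40 × 2.4 = 60.96 sts.
Next multiple of 5 → 65.
5.5 inches = 13.97 cm; × 3.5 = 48.90 → 49 rows.

Cast on 65 stitches; work 49 rows.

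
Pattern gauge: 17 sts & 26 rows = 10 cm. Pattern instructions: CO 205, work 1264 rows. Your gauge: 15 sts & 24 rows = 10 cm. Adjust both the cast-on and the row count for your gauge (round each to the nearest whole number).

Cast on 181 stitches; work 1167 rows.

Stitches: 205 × 15/17 = 180.88 → 181.
Rows: 1264 × 24/26 = 1166.77 → 1167.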